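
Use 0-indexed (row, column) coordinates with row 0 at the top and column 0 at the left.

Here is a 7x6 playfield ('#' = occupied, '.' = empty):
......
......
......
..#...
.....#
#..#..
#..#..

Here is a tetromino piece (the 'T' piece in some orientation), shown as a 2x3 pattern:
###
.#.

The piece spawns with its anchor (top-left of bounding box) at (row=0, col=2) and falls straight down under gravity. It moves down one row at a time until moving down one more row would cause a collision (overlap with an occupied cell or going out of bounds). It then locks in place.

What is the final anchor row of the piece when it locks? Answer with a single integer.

Spawn at (row=0, col=2). Try each row:
  row 0: fits
  row 1: fits
  row 2: fits
  row 3: blocked -> lock at row 2

Answer: 2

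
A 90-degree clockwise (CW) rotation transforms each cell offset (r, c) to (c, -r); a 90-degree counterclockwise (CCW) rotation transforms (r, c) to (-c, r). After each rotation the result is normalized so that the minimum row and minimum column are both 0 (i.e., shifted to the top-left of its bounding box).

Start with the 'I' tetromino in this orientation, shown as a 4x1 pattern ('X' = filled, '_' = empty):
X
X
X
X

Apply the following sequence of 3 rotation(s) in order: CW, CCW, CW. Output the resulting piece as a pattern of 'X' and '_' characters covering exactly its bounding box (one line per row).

Start:
X
X
X
X
After rotation 1 (CW):
XXXX
After rotation 2 (CCW):
X
X
X
X
After rotation 3 (CW):
XXXX

Answer: XXXX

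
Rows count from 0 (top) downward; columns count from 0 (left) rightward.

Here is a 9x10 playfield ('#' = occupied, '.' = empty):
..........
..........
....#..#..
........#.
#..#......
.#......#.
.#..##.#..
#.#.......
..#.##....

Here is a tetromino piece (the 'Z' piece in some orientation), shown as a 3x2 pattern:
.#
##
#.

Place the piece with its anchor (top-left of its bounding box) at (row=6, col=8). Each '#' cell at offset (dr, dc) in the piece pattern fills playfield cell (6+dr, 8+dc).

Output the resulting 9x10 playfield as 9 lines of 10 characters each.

Answer: ..........
..........
....#..#..
........#.
#..#......
.#......#.
.#..##.#.#
#.#.....##
..#.##..#.

Derivation:
Fill (6+0,8+1) = (6,9)
Fill (6+1,8+0) = (7,8)
Fill (6+1,8+1) = (7,9)
Fill (6+2,8+0) = (8,8)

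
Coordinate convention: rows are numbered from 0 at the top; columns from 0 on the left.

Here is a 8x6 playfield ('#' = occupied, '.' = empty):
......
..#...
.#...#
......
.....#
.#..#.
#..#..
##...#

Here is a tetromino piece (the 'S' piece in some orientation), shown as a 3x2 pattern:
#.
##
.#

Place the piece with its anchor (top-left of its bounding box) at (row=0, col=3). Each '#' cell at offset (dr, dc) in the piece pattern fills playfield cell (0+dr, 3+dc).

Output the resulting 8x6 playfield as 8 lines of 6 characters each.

Fill (0+0,3+0) = (0,3)
Fill (0+1,3+0) = (1,3)
Fill (0+1,3+1) = (1,4)
Fill (0+2,3+1) = (2,4)

Answer: ...#..
..###.
.#..##
......
.....#
.#..#.
#..#..
##...#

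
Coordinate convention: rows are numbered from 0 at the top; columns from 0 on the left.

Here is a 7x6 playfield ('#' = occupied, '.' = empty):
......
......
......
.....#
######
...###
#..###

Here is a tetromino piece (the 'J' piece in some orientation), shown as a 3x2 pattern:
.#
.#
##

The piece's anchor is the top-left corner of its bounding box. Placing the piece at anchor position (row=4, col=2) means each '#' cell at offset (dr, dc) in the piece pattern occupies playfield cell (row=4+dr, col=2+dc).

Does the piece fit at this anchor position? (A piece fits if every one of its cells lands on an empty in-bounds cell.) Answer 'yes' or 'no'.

Check each piece cell at anchor (4, 2):
  offset (0,1) -> (4,3): occupied ('#') -> FAIL
  offset (1,1) -> (5,3): occupied ('#') -> FAIL
  offset (2,0) -> (6,2): empty -> OK
  offset (2,1) -> (6,3): occupied ('#') -> FAIL
All cells valid: no

Answer: no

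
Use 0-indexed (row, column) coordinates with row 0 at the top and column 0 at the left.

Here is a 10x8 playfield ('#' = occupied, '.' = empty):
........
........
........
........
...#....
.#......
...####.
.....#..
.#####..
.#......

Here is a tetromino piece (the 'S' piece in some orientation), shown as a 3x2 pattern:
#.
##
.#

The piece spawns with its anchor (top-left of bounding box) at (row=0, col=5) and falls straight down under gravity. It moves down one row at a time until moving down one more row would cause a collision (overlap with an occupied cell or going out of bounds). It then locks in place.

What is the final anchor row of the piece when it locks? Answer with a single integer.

Spawn at (row=0, col=5). Try each row:
  row 0: fits
  row 1: fits
  row 2: fits
  row 3: fits
  row 4: blocked -> lock at row 3

Answer: 3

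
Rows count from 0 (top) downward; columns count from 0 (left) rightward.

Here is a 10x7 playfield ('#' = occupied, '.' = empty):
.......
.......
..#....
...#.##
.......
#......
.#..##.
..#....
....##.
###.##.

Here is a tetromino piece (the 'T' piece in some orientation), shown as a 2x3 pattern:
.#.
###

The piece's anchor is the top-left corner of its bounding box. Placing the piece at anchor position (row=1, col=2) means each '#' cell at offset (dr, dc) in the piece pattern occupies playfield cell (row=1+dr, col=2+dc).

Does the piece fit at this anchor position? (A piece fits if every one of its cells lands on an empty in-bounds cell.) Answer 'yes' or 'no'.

Check each piece cell at anchor (1, 2):
  offset (0,1) -> (1,3): empty -> OK
  offset (1,0) -> (2,2): occupied ('#') -> FAIL
  offset (1,1) -> (2,3): empty -> OK
  offset (1,2) -> (2,4): empty -> OK
All cells valid: no

Answer: no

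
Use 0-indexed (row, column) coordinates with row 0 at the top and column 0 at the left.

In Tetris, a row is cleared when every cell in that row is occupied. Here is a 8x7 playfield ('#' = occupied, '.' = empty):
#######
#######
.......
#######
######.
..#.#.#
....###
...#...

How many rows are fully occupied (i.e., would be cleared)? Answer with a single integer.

Check each row:
  row 0: 0 empty cells -> FULL (clear)
  row 1: 0 empty cells -> FULL (clear)
  row 2: 7 empty cells -> not full
  row 3: 0 empty cells -> FULL (clear)
  row 4: 1 empty cell -> not full
  row 5: 4 empty cells -> not full
  row 6: 4 empty cells -> not full
  row 7: 6 empty cells -> not full
Total rows cleared: 3

Answer: 3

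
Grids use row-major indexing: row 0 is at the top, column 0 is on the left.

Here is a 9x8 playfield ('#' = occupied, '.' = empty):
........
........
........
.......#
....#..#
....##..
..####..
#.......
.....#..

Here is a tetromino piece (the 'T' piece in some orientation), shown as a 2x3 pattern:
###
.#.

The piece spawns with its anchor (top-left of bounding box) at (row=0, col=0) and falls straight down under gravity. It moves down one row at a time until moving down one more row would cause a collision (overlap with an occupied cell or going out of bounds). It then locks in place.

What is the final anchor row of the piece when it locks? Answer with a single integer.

Spawn at (row=0, col=0). Try each row:
  row 0: fits
  row 1: fits
  row 2: fits
  row 3: fits
  row 4: fits
  row 5: fits
  row 6: blocked -> lock at row 5

Answer: 5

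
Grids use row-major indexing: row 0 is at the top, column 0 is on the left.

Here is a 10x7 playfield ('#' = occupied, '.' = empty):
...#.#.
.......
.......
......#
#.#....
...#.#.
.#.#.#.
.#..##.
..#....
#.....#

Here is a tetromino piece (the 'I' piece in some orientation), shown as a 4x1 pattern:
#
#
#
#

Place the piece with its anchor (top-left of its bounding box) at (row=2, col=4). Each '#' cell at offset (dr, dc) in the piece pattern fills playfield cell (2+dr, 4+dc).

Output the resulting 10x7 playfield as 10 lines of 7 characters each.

Fill (2+0,4+0) = (2,4)
Fill (2+1,4+0) = (3,4)
Fill (2+2,4+0) = (4,4)
Fill (2+3,4+0) = (5,4)

Answer: ...#.#.
.......
....#..
....#.#
#.#.#..
...###.
.#.#.#.
.#..##.
..#....
#.....#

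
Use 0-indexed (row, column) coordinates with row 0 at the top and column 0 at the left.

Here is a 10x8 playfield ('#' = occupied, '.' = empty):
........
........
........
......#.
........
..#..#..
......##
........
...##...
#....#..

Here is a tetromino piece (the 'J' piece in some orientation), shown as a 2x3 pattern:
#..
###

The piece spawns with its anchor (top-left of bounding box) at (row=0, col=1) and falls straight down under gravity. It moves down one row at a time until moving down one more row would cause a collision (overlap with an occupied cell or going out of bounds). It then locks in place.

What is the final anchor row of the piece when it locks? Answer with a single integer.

Answer: 3

Derivation:
Spawn at (row=0, col=1). Try each row:
  row 0: fits
  row 1: fits
  row 2: fits
  row 3: fits
  row 4: blocked -> lock at row 3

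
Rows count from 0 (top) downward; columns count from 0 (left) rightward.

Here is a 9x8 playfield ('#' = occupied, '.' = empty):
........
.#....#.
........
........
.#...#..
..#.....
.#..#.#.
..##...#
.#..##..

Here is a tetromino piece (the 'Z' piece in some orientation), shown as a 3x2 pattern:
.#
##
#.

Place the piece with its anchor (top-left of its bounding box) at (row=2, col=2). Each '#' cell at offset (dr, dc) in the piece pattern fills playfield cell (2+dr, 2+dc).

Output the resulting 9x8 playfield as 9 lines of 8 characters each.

Fill (2+0,2+1) = (2,3)
Fill (2+1,2+0) = (3,2)
Fill (2+1,2+1) = (3,3)
Fill (2+2,2+0) = (4,2)

Answer: ........
.#....#.
...#....
..##....
.##..#..
..#.....
.#..#.#.
..##...#
.#..##..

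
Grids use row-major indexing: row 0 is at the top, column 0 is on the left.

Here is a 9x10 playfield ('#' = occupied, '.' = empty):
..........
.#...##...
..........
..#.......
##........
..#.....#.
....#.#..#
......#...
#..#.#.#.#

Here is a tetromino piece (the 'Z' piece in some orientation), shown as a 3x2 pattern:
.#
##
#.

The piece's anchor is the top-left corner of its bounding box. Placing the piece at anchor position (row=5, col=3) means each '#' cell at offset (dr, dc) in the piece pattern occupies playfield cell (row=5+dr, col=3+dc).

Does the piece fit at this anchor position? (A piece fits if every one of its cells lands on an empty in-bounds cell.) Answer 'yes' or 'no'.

Answer: no

Derivation:
Check each piece cell at anchor (5, 3):
  offset (0,1) -> (5,4): empty -> OK
  offset (1,0) -> (6,3): empty -> OK
  offset (1,1) -> (6,4): occupied ('#') -> FAIL
  offset (2,0) -> (7,3): empty -> OK
All cells valid: no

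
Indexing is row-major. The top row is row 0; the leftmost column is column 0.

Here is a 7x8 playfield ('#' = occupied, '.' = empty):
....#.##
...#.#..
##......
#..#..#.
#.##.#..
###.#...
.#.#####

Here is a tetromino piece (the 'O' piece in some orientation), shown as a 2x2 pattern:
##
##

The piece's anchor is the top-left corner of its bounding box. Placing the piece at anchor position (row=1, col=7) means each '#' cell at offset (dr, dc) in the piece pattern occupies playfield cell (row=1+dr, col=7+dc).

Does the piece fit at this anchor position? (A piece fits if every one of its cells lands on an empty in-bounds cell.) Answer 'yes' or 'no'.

Check each piece cell at anchor (1, 7):
  offset (0,0) -> (1,7): empty -> OK
  offset (0,1) -> (1,8): out of bounds -> FAIL
  offset (1,0) -> (2,7): empty -> OK
  offset (1,1) -> (2,8): out of bounds -> FAIL
All cells valid: no

Answer: no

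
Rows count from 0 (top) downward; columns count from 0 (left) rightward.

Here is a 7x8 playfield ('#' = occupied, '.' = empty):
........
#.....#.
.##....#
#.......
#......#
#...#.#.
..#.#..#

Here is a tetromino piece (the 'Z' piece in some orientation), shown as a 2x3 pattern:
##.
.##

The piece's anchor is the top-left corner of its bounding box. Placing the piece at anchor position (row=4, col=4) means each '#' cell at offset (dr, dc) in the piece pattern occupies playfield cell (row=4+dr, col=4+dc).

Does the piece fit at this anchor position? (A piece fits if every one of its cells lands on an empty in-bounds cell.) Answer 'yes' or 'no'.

Check each piece cell at anchor (4, 4):
  offset (0,0) -> (4,4): empty -> OK
  offset (0,1) -> (4,5): empty -> OK
  offset (1,1) -> (5,5): empty -> OK
  offset (1,2) -> (5,6): occupied ('#') -> FAIL
All cells valid: no

Answer: no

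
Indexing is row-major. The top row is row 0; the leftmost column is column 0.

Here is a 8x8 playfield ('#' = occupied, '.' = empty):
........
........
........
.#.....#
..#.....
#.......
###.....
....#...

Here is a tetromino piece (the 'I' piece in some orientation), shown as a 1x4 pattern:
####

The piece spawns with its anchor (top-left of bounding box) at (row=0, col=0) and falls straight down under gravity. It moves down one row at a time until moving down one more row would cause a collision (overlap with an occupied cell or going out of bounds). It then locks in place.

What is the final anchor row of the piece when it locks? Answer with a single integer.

Answer: 2

Derivation:
Spawn at (row=0, col=0). Try each row:
  row 0: fits
  row 1: fits
  row 2: fits
  row 3: blocked -> lock at row 2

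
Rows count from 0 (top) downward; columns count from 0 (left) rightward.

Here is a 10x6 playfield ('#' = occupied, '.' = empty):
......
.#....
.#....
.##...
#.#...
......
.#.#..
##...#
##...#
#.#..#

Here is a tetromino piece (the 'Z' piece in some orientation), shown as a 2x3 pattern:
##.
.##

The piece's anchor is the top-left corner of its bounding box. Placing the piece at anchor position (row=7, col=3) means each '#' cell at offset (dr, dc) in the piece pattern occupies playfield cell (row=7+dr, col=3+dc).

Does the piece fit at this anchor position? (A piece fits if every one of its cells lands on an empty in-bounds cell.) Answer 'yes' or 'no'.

Answer: no

Derivation:
Check each piece cell at anchor (7, 3):
  offset (0,0) -> (7,3): empty -> OK
  offset (0,1) -> (7,4): empty -> OK
  offset (1,1) -> (8,4): empty -> OK
  offset (1,2) -> (8,5): occupied ('#') -> FAIL
All cells valid: no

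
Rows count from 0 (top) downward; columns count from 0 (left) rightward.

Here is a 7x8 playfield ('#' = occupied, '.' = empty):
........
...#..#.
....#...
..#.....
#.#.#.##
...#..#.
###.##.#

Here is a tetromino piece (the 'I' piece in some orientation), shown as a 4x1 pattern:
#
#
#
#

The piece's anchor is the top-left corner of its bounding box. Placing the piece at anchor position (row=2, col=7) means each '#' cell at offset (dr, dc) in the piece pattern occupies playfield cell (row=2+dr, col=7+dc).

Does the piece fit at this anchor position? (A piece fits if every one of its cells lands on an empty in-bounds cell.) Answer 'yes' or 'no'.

Check each piece cell at anchor (2, 7):
  offset (0,0) -> (2,7): empty -> OK
  offset (1,0) -> (3,7): empty -> OK
  offset (2,0) -> (4,7): occupied ('#') -> FAIL
  offset (3,0) -> (5,7): empty -> OK
All cells valid: no

Answer: no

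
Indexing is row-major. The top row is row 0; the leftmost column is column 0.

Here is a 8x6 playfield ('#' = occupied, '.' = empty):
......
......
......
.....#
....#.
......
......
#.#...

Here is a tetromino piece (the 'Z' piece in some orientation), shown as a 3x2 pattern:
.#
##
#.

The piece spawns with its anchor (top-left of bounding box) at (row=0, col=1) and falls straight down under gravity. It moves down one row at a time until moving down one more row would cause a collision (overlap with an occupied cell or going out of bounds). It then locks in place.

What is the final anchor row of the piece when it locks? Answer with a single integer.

Answer: 5

Derivation:
Spawn at (row=0, col=1). Try each row:
  row 0: fits
  row 1: fits
  row 2: fits
  row 3: fits
  row 4: fits
  row 5: fits
  row 6: blocked -> lock at row 5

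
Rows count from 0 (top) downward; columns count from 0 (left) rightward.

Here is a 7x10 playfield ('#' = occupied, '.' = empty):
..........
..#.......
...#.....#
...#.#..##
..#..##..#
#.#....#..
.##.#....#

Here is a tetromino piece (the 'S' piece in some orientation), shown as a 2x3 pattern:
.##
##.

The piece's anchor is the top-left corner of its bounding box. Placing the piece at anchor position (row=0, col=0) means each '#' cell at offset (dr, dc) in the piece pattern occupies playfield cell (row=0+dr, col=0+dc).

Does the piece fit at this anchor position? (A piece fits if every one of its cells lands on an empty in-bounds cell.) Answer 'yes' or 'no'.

Check each piece cell at anchor (0, 0):
  offset (0,1) -> (0,1): empty -> OK
  offset (0,2) -> (0,2): empty -> OK
  offset (1,0) -> (1,0): empty -> OK
  offset (1,1) -> (1,1): empty -> OK
All cells valid: yes

Answer: yes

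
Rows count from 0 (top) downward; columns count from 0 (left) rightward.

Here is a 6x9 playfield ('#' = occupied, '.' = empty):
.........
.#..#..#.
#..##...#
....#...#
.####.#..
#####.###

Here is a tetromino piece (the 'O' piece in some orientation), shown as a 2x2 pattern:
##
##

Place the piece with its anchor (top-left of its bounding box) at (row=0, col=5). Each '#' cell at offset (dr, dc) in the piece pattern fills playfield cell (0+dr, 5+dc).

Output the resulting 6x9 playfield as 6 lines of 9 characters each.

Answer: .....##..
.#..####.
#..##...#
....#...#
.####.#..
#####.###

Derivation:
Fill (0+0,5+0) = (0,5)
Fill (0+0,5+1) = (0,6)
Fill (0+1,5+0) = (1,5)
Fill (0+1,5+1) = (1,6)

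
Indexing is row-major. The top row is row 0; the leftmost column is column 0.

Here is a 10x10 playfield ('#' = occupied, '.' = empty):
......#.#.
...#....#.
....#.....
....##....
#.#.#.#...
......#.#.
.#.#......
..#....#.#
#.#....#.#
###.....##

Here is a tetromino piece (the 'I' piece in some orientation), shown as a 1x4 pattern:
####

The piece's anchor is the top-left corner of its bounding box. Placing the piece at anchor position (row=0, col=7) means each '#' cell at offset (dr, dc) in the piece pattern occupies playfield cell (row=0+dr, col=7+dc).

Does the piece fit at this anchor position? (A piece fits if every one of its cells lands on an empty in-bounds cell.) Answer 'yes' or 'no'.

Answer: no

Derivation:
Check each piece cell at anchor (0, 7):
  offset (0,0) -> (0,7): empty -> OK
  offset (0,1) -> (0,8): occupied ('#') -> FAIL
  offset (0,2) -> (0,9): empty -> OK
  offset (0,3) -> (0,10): out of bounds -> FAIL
All cells valid: no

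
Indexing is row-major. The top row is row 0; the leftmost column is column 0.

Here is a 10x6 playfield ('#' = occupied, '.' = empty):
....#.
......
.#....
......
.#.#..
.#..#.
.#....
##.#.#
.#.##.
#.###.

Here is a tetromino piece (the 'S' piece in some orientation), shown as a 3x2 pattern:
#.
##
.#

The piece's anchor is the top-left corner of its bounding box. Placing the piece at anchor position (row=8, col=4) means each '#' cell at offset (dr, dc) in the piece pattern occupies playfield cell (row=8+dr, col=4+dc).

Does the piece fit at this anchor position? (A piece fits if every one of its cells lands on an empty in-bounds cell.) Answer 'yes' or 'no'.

Check each piece cell at anchor (8, 4):
  offset (0,0) -> (8,4): occupied ('#') -> FAIL
  offset (1,0) -> (9,4): occupied ('#') -> FAIL
  offset (1,1) -> (9,5): empty -> OK
  offset (2,1) -> (10,5): out of bounds -> FAIL
All cells valid: no

Answer: no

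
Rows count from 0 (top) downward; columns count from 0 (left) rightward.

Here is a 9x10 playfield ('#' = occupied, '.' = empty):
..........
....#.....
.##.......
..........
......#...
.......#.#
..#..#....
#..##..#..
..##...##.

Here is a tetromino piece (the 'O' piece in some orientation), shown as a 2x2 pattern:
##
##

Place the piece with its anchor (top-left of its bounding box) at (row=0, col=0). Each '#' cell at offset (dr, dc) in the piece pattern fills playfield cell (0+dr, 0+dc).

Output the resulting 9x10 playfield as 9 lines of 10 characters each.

Answer: ##........
##..#.....
.##.......
..........
......#...
.......#.#
..#..#....
#..##..#..
..##...##.

Derivation:
Fill (0+0,0+0) = (0,0)
Fill (0+0,0+1) = (0,1)
Fill (0+1,0+0) = (1,0)
Fill (0+1,0+1) = (1,1)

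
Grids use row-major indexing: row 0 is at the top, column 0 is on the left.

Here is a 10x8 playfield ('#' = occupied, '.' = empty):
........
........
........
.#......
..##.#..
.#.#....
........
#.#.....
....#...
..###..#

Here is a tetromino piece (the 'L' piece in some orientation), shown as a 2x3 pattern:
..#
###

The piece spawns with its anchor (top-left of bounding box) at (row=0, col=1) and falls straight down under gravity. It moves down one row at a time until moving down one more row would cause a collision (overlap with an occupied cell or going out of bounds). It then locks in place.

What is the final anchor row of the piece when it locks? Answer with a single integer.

Answer: 1

Derivation:
Spawn at (row=0, col=1). Try each row:
  row 0: fits
  row 1: fits
  row 2: blocked -> lock at row 1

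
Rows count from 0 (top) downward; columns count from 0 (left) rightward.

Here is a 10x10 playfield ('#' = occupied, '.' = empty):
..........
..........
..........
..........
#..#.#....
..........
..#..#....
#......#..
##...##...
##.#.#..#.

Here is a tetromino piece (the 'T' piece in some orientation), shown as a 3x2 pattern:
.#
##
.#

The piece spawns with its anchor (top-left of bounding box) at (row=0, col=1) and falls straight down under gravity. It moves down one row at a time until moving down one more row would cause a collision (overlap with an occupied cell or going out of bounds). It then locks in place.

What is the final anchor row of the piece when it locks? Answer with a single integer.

Spawn at (row=0, col=1). Try each row:
  row 0: fits
  row 1: fits
  row 2: fits
  row 3: fits
  row 4: blocked -> lock at row 3

Answer: 3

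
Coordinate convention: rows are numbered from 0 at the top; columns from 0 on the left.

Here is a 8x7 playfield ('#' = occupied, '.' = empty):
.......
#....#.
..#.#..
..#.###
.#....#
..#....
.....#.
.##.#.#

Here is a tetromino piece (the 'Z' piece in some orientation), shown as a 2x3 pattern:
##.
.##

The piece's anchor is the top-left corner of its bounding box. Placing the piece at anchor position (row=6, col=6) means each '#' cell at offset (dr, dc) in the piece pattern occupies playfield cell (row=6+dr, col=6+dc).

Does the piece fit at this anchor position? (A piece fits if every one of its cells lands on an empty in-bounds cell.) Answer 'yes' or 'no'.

Answer: no

Derivation:
Check each piece cell at anchor (6, 6):
  offset (0,0) -> (6,6): empty -> OK
  offset (0,1) -> (6,7): out of bounds -> FAIL
  offset (1,1) -> (7,7): out of bounds -> FAIL
  offset (1,2) -> (7,8): out of bounds -> FAIL
All cells valid: no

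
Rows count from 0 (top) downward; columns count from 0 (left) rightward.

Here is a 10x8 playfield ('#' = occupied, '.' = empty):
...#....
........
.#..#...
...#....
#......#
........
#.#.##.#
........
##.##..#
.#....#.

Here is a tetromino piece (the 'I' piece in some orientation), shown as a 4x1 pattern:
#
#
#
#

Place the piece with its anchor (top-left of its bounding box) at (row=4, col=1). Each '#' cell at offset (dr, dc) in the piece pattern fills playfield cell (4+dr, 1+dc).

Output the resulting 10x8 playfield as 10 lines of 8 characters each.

Answer: ...#....
........
.#..#...
...#....
##.....#
.#......
###.##.#
.#......
##.##..#
.#....#.

Derivation:
Fill (4+0,1+0) = (4,1)
Fill (4+1,1+0) = (5,1)
Fill (4+2,1+0) = (6,1)
Fill (4+3,1+0) = (7,1)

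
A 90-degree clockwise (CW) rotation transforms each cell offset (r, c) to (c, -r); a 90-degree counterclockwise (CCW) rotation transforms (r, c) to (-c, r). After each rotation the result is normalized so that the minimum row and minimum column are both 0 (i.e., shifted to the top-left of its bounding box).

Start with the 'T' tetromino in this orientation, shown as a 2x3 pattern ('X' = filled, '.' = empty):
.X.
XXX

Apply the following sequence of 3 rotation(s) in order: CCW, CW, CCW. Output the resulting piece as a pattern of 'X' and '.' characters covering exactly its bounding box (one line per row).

Start:
.X.
XXX
After rotation 1 (CCW):
.X
XX
.X
After rotation 2 (CW):
.X.
XXX
After rotation 3 (CCW):
.X
XX
.X

Answer: .X
XX
.X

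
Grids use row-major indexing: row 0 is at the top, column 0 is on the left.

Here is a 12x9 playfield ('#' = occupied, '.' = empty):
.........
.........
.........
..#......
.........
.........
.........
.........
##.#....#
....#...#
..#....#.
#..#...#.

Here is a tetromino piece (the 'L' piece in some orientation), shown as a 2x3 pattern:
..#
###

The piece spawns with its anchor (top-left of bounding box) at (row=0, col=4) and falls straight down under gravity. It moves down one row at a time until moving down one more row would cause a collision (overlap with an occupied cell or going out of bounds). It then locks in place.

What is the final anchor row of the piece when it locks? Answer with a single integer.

Answer: 7

Derivation:
Spawn at (row=0, col=4). Try each row:
  row 0: fits
  row 1: fits
  row 2: fits
  row 3: fits
  row 4: fits
  row 5: fits
  row 6: fits
  row 7: fits
  row 8: blocked -> lock at row 7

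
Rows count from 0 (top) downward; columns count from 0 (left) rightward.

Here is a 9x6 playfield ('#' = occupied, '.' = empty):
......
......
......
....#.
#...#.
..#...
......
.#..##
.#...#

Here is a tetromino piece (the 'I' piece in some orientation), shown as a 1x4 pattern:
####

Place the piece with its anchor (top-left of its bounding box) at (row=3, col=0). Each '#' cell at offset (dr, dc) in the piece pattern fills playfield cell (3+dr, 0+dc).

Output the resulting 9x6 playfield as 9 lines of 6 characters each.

Fill (3+0,0+0) = (3,0)
Fill (3+0,0+1) = (3,1)
Fill (3+0,0+2) = (3,2)
Fill (3+0,0+3) = (3,3)

Answer: ......
......
......
#####.
#...#.
..#...
......
.#..##
.#...#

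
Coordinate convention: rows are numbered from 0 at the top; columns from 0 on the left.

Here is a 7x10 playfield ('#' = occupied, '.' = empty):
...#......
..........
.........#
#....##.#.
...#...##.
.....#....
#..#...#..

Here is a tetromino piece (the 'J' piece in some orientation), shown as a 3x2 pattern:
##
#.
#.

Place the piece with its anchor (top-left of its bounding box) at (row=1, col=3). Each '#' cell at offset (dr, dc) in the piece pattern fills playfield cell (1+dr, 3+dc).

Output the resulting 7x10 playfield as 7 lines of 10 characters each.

Answer: ...#......
...##.....
...#.....#
#..#.##.#.
...#...##.
.....#....
#..#...#..

Derivation:
Fill (1+0,3+0) = (1,3)
Fill (1+0,3+1) = (1,4)
Fill (1+1,3+0) = (2,3)
Fill (1+2,3+0) = (3,3)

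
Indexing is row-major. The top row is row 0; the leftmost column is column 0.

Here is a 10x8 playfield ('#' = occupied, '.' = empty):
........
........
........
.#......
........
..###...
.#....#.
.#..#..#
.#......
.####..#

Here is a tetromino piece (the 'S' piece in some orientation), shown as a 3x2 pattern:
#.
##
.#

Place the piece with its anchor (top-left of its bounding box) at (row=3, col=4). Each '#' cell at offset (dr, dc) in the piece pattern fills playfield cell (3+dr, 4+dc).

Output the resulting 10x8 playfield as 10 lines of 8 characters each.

Answer: ........
........
........
.#..#...
....##..
..####..
.#....#.
.#..#..#
.#......
.####..#

Derivation:
Fill (3+0,4+0) = (3,4)
Fill (3+1,4+0) = (4,4)
Fill (3+1,4+1) = (4,5)
Fill (3+2,4+1) = (5,5)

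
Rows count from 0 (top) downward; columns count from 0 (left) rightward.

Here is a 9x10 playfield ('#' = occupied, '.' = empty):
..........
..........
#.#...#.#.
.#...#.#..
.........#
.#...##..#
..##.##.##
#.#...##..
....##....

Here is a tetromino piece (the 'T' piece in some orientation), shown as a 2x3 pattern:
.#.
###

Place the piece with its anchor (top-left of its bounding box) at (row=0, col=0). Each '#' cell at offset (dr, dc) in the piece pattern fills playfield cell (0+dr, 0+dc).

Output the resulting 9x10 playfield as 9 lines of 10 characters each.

Answer: .#........
###.......
#.#...#.#.
.#...#.#..
.........#
.#...##..#
..##.##.##
#.#...##..
....##....

Derivation:
Fill (0+0,0+1) = (0,1)
Fill (0+1,0+0) = (1,0)
Fill (0+1,0+1) = (1,1)
Fill (0+1,0+2) = (1,2)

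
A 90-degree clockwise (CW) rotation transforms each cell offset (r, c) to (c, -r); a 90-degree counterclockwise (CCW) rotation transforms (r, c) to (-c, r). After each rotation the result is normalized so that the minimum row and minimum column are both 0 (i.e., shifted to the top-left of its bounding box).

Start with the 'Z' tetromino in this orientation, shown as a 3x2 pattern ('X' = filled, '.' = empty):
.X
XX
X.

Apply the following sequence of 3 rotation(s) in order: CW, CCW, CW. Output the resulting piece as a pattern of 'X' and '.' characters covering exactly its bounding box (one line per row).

Answer: XX.
.XX

Derivation:
Start:
.X
XX
X.
After rotation 1 (CW):
XX.
.XX
After rotation 2 (CCW):
.X
XX
X.
After rotation 3 (CW):
XX.
.XX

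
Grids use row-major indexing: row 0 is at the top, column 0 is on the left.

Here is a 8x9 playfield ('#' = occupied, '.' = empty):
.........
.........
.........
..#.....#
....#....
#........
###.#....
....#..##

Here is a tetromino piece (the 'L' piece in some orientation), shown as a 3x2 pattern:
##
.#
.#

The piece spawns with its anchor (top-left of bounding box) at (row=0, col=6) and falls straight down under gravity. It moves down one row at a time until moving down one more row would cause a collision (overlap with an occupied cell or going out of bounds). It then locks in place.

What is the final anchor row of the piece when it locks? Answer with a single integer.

Answer: 4

Derivation:
Spawn at (row=0, col=6). Try each row:
  row 0: fits
  row 1: fits
  row 2: fits
  row 3: fits
  row 4: fits
  row 5: blocked -> lock at row 4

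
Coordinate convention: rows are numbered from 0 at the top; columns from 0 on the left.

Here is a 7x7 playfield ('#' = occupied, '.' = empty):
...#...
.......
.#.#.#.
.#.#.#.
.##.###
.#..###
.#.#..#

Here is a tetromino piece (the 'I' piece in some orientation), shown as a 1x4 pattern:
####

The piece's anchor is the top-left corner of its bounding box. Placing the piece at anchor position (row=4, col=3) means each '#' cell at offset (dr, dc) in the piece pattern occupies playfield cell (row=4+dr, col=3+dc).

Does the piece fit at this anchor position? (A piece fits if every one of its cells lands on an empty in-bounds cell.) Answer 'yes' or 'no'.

Answer: no

Derivation:
Check each piece cell at anchor (4, 3):
  offset (0,0) -> (4,3): empty -> OK
  offset (0,1) -> (4,4): occupied ('#') -> FAIL
  offset (0,2) -> (4,5): occupied ('#') -> FAIL
  offset (0,3) -> (4,6): occupied ('#') -> FAIL
All cells valid: no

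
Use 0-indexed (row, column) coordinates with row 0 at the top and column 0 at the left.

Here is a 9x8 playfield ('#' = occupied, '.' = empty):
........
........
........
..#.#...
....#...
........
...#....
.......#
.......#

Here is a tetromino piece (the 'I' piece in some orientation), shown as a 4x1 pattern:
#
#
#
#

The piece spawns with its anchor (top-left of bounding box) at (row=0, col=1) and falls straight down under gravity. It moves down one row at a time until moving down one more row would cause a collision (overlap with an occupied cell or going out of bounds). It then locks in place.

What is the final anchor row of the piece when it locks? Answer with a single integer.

Spawn at (row=0, col=1). Try each row:
  row 0: fits
  row 1: fits
  row 2: fits
  row 3: fits
  row 4: fits
  row 5: fits
  row 6: blocked -> lock at row 5

Answer: 5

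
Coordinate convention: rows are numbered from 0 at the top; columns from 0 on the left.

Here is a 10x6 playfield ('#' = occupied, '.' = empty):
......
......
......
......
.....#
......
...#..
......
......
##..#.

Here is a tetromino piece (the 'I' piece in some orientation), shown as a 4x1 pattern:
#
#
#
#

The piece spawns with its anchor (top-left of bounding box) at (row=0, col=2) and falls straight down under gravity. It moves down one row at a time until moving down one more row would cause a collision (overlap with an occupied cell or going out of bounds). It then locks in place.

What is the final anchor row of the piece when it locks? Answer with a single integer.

Answer: 6

Derivation:
Spawn at (row=0, col=2). Try each row:
  row 0: fits
  row 1: fits
  row 2: fits
  row 3: fits
  row 4: fits
  row 5: fits
  row 6: fits
  row 7: blocked -> lock at row 6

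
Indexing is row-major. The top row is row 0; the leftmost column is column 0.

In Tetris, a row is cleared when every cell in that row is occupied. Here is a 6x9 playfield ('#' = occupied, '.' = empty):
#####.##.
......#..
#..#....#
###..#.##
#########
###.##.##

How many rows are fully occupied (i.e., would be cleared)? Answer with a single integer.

Answer: 1

Derivation:
Check each row:
  row 0: 2 empty cells -> not full
  row 1: 8 empty cells -> not full
  row 2: 6 empty cells -> not full
  row 3: 3 empty cells -> not full
  row 4: 0 empty cells -> FULL (clear)
  row 5: 2 empty cells -> not full
Total rows cleared: 1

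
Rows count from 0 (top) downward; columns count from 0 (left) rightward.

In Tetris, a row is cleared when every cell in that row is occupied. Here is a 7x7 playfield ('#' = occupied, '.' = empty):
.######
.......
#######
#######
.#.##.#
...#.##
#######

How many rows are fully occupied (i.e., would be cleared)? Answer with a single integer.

Answer: 3

Derivation:
Check each row:
  row 0: 1 empty cell -> not full
  row 1: 7 empty cells -> not full
  row 2: 0 empty cells -> FULL (clear)
  row 3: 0 empty cells -> FULL (clear)
  row 4: 3 empty cells -> not full
  row 5: 4 empty cells -> not full
  row 6: 0 empty cells -> FULL (clear)
Total rows cleared: 3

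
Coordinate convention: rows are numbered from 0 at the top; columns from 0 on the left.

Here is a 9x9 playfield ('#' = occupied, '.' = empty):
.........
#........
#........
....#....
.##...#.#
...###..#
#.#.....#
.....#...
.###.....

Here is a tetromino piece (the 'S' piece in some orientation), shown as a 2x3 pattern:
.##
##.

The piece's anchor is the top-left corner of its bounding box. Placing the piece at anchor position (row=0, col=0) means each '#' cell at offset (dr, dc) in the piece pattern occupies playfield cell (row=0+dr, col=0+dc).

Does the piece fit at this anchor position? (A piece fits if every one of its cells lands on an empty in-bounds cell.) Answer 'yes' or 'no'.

Check each piece cell at anchor (0, 0):
  offset (0,1) -> (0,1): empty -> OK
  offset (0,2) -> (0,2): empty -> OK
  offset (1,0) -> (1,0): occupied ('#') -> FAIL
  offset (1,1) -> (1,1): empty -> OK
All cells valid: no

Answer: no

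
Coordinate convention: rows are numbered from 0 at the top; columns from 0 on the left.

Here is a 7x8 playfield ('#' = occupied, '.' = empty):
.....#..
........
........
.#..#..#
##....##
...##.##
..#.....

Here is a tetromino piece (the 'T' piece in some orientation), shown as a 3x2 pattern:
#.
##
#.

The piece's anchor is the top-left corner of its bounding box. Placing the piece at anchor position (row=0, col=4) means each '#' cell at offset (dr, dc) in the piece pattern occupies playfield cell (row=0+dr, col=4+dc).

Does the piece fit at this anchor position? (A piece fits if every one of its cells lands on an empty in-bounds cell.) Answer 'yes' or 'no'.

Check each piece cell at anchor (0, 4):
  offset (0,0) -> (0,4): empty -> OK
  offset (1,0) -> (1,4): empty -> OK
  offset (1,1) -> (1,5): empty -> OK
  offset (2,0) -> (2,4): empty -> OK
All cells valid: yes

Answer: yes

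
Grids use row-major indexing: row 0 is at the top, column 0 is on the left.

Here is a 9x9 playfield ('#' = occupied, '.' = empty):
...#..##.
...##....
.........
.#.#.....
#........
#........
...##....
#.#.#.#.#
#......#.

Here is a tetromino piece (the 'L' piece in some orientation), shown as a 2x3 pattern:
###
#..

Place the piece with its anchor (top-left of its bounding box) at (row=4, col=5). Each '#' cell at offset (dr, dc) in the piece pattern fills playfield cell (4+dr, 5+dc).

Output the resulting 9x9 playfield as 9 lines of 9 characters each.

Answer: ...#..##.
...##....
.........
.#.#.....
#....###.
#....#...
...##....
#.#.#.#.#
#......#.

Derivation:
Fill (4+0,5+0) = (4,5)
Fill (4+0,5+1) = (4,6)
Fill (4+0,5+2) = (4,7)
Fill (4+1,5+0) = (5,5)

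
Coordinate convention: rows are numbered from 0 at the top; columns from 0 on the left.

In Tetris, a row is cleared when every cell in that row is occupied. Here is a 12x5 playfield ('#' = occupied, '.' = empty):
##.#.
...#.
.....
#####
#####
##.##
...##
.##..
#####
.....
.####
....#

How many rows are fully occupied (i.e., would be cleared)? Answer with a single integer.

Answer: 3

Derivation:
Check each row:
  row 0: 2 empty cells -> not full
  row 1: 4 empty cells -> not full
  row 2: 5 empty cells -> not full
  row 3: 0 empty cells -> FULL (clear)
  row 4: 0 empty cells -> FULL (clear)
  row 5: 1 empty cell -> not full
  row 6: 3 empty cells -> not full
  row 7: 3 empty cells -> not full
  row 8: 0 empty cells -> FULL (clear)
  row 9: 5 empty cells -> not full
  row 10: 1 empty cell -> not full
  row 11: 4 empty cells -> not full
Total rows cleared: 3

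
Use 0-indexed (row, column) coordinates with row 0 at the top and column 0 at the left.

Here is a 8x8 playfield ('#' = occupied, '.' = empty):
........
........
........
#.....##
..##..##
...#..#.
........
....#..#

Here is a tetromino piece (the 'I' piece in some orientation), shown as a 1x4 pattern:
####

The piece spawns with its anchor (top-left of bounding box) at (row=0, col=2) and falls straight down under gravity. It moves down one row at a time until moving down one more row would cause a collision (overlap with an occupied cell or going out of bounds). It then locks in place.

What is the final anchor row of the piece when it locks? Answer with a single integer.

Spawn at (row=0, col=2). Try each row:
  row 0: fits
  row 1: fits
  row 2: fits
  row 3: fits
  row 4: blocked -> lock at row 3

Answer: 3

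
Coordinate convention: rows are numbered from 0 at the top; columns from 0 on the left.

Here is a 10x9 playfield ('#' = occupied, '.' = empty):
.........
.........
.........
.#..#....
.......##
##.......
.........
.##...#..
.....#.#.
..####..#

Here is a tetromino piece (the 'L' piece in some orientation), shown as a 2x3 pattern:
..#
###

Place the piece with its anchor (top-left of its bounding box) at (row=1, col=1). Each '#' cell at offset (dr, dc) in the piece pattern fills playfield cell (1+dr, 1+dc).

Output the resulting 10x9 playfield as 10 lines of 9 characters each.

Fill (1+0,1+2) = (1,3)
Fill (1+1,1+0) = (2,1)
Fill (1+1,1+1) = (2,2)
Fill (1+1,1+2) = (2,3)

Answer: .........
...#.....
.###.....
.#..#....
.......##
##.......
.........
.##...#..
.....#.#.
..####..#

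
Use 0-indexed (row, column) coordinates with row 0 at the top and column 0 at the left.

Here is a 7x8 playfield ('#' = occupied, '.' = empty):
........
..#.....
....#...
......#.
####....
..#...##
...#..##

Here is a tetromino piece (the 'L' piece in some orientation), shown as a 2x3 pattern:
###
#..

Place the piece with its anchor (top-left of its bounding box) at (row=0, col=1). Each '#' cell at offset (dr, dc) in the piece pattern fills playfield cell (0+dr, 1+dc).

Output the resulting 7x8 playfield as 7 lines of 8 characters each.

Fill (0+0,1+0) = (0,1)
Fill (0+0,1+1) = (0,2)
Fill (0+0,1+2) = (0,3)
Fill (0+1,1+0) = (1,1)

Answer: .###....
.##.....
....#...
......#.
####....
..#...##
...#..##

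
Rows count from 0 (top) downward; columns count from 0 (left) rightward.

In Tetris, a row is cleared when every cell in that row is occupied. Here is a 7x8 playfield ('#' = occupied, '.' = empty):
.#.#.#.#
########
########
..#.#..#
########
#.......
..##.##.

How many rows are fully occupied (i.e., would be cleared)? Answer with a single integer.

Answer: 3

Derivation:
Check each row:
  row 0: 4 empty cells -> not full
  row 1: 0 empty cells -> FULL (clear)
  row 2: 0 empty cells -> FULL (clear)
  row 3: 5 empty cells -> not full
  row 4: 0 empty cells -> FULL (clear)
  row 5: 7 empty cells -> not full
  row 6: 4 empty cells -> not full
Total rows cleared: 3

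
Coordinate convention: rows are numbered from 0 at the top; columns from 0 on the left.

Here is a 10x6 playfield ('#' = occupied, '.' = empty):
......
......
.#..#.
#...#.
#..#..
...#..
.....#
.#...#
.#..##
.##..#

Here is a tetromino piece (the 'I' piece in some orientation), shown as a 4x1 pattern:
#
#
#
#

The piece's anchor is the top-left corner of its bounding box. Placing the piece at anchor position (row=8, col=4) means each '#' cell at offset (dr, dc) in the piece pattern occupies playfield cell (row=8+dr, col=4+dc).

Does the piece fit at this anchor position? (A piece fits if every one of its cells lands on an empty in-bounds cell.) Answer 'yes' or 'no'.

Check each piece cell at anchor (8, 4):
  offset (0,0) -> (8,4): occupied ('#') -> FAIL
  offset (1,0) -> (9,4): empty -> OK
  offset (2,0) -> (10,4): out of bounds -> FAIL
  offset (3,0) -> (11,4): out of bounds -> FAIL
All cells valid: no

Answer: no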